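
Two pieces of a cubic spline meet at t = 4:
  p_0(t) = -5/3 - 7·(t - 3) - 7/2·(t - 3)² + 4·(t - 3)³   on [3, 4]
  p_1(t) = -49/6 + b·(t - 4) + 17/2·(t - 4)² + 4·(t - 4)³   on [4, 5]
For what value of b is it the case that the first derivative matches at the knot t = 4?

-2

p_0'(t) = -7 - 7·(t - 3) + 12·(t - 3)², so p_0'(4) = -2. On the right, p_1'(4) = b, so b = -2.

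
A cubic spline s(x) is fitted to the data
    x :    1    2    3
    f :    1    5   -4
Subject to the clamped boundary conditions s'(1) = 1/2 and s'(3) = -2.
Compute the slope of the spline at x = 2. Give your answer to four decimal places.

With M_i denoting the second derivative at x_i, h_i = 1, 1, and Δ_i = (y_(i+1) − y_i)/h_i = 4, -9:
  1·M_0 + 4·M_1 + 1·M_2 = 6(Δ_1 - Δ_0) = -78
Clamped end conditions give two more equations: 2h_0·M_0 + h_0·M_1 = 6(Δ_0 - s'(1)) = 21 and h_1·M_1 + 2h_1·M_2 = 6(s'(3) - Δ_1) = 42.
Solving: M_0 = 115/4, M_1 = -73/2, M_2 = 157/4.
On [2, 3], s'(x) = b_1 + 2c_1·(x - 2) + 3d_1·(x - 2)² with b_1 = Δ_1 - h_1(2M_1 + M_2)/6 = -27/8, c_1 = M_1/2 = -73/4, d_1 = (M_2 - M_1)/(6h_1) = 101/8. So s'(2) = -27/8.

-3.3750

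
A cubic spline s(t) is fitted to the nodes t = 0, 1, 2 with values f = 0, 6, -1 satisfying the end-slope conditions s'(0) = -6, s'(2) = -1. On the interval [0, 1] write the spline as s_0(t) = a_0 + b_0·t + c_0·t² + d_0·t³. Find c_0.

29

Let M_i = s''(x_i). Step sizes h_i = 1, 1; slopes of the chords Δ_i = (y_(i+1) - y_i)/h_i = 6, -7.
  1·M_0 + 4·M_1 + 1·M_2 = 6(Δ_1 - Δ_0) = -78
Clamped end conditions give two more equations: 2h_0·M_0 + h_0·M_1 = 6(Δ_0 - s'(0)) = 72 and h_1·M_1 + 2h_1·M_2 = 6(s'(2) - Δ_1) = 36.
Solving the tridiagonal system: M_0 = 58, M_1 = -44, M_2 = 40.
On [0, 1], with s_0(t) = a_0 + b_0·t + c_0·t² + d_0·t³: c_0 = M_0/2 = 29, d_0 = (M_1 - M_0)/(6h_0) = -17, b_0 = Δ_0 - h_0(2M_0 + M_1)/6 = -6.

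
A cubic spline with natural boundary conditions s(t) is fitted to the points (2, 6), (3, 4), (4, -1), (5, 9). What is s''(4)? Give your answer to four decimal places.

With M_i denoting the second derivative at x_i, h_i = 1, 1, 1, and Δ_i = (y_(i+1) − y_i)/h_i = -2, -5, 10:
  1·M_0 + 4·M_1 + 1·M_2 = 6(Δ_1 - Δ_0) = -18
  1·M_1 + 4·M_2 + 1·M_3 = 6(Δ_2 - Δ_1) = 90
Natural end conditions: M_0 = M_3 = 0.
Hence M_0 = 0, M_1 = -54/5, M_2 = 126/5, M_3 = 0.

25.2000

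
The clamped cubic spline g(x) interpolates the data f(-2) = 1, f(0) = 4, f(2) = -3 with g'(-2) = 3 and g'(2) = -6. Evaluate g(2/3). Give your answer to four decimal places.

2.8519

Let m_i = g''(x_i). Step sizes h_i = 2, 2; slopes of the chords Δ_i = (y_(i+1) - y_i)/h_i = 3/2, -7/2.
  2·m_0 + 8·m_1 + 2·m_2 = 6(Δ_1 - Δ_0) = -30
Clamped end conditions give two more equations: 2h_0·m_0 + h_0·m_1 = 6(Δ_0 - g'(-2)) = -9 and h_1·m_1 + 2h_1·m_2 = 6(g'(2) - Δ_1) = -15.
Solving the tridiagonal system: m_0 = -3/4, m_1 = -3, m_2 = -9/4.
On [0, 2], g(x) = 4 - 3/4·x - 3/2·x² + 1/16·x³.
With x = 2/3: g(2/3) = 77/27.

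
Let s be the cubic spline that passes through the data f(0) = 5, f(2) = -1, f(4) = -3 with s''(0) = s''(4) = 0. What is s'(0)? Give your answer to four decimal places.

Put σ_i = s'' at the i-th knot. Here h = (2, 2) and Δ = (-3, -1), so the interior equations h_(i-1)·σ_(i-1) + 2(h_(i-1)+h_i)·σ_i + h_i·σ_(i+1) = 6(Δ_i − Δ_(i-1)) read
  2·σ_0 + 8·σ_1 + 2·σ_2 = 6(Δ_1 - Δ_0) = 12
Natural end conditions: σ_0 = σ_2 = 0.
Hence σ_0 = 0, σ_1 = 3/2, σ_2 = 0.
On [0, 2], s'(x) = b_0 + 2c_0·x + 3d_0·x² with b_0 = Δ_0 - h_0(2σ_0 + σ_1)/6 = -7/2, c_0 = σ_0/2 = 0, d_0 = (σ_1 - σ_0)/(6h_0) = 1/8. So s'(0) = -7/2.

-3.5000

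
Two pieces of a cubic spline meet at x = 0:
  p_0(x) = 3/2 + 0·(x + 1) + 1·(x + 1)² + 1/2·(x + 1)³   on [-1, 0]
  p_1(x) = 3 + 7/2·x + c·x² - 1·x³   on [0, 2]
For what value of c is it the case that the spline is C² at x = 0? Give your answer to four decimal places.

2.5000

p_0''(x) = 2 + 3·(x + 1), so p_0''(0) = 5. On the right, p_1''(0) = 2c, so c = 5/2.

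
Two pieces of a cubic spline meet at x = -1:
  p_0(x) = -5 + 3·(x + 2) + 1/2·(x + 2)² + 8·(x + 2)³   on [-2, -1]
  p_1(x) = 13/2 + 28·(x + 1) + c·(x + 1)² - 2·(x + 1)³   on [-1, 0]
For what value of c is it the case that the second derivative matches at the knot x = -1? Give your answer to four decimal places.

p_0''(x) = 1 + 48·(x + 2), so p_0''(-1) = 49. On the right, p_1''(-1) = 2c, so c = 49/2.

24.5000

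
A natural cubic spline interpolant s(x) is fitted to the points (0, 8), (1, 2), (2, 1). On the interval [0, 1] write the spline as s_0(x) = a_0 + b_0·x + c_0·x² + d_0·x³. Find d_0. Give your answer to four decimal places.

1.2500

With σ_i denoting the second derivative at x_i, h_i = 1, 1, and Δ_i = (y_(i+1) − y_i)/h_i = -6, -1:
  1·σ_0 + 4·σ_1 + 1·σ_2 = 6(Δ_1 - Δ_0) = 30
Natural end conditions: σ_0 = σ_2 = 0.
Forward elimination and back-substitution give σ_0 = 0, σ_1 = 15/2, σ_2 = 0.
On [0, 1], with s_0(x) = a_0 + b_0·x + c_0·x² + d_0·x³: c_0 = σ_0/2 = 0, d_0 = (σ_1 - σ_0)/(6h_0) = 5/4, b_0 = Δ_0 - h_0(2σ_0 + σ_1)/6 = -29/4.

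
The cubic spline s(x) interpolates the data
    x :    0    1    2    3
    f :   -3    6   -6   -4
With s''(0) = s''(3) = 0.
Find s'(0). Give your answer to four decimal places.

15.5333

Put M_i = s'' at the i-th knot. Here h = (1, 1, 1) and Δ = (9, -12, 2), so the interior equations h_(i-1)·M_(i-1) + 2(h_(i-1)+h_i)·M_i + h_i·M_(i+1) = 6(Δ_i − Δ_(i-1)) read
  1·M_0 + 4·M_1 + 1·M_2 = 6(Δ_1 - Δ_0) = -126
  1·M_1 + 4·M_2 + 1·M_3 = 6(Δ_2 - Δ_1) = 84
Natural end conditions: M_0 = M_3 = 0.
Solving: M_0 = 0, M_1 = -196/5, M_2 = 154/5, M_3 = 0.
On [0, 1], s'(x) = b_0 + 2c_0·x + 3d_0·x² with b_0 = Δ_0 - h_0(2M_0 + M_1)/6 = 233/15, c_0 = M_0/2 = 0, d_0 = (M_1 - M_0)/(6h_0) = -98/15. So s'(0) = 233/15.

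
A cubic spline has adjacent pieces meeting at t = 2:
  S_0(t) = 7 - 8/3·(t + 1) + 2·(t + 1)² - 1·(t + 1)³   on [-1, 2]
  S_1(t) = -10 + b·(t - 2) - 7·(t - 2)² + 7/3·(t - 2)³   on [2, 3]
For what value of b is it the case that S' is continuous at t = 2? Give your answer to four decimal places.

S_0'(t) = -8/3 + 4·(t + 1) - 3·(t + 1)², so S_0'(2) = -53/3. On the right, S_1'(2) = b, so b = -53/3.

-17.6667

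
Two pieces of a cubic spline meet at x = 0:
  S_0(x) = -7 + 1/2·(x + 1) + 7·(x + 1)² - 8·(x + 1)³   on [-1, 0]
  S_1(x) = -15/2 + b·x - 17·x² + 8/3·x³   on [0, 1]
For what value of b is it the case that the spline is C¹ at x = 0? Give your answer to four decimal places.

-9.5000

S_0'(x) = 1/2 + 14·(x + 1) - 24·(x + 1)², so S_0'(0) = -19/2. On the right, S_1'(0) = b, so b = -19/2.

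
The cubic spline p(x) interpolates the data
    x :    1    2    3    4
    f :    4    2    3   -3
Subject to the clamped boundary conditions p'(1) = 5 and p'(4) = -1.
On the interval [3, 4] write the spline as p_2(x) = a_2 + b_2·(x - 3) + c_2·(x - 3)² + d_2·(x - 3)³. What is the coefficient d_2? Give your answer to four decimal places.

Put σ_i = p'' at the i-th knot. Here h = (1, 1, 1) and Δ = (-2, 1, -6), so the interior equations h_(i-1)·σ_(i-1) + 2(h_(i-1)+h_i)·σ_i + h_i·σ_(i+1) = 6(Δ_i − Δ_(i-1)) read
  1·σ_0 + 4·σ_1 + 1·σ_2 = 6(Δ_1 - Δ_0) = 18
  1·σ_1 + 4·σ_2 + 1·σ_3 = 6(Δ_2 - Δ_1) = -42
Clamped end conditions give two more equations: 2h_0·σ_0 + h_0·σ_1 = 6(Δ_0 - p'(1)) = -42 and h_2·σ_2 + 2h_2·σ_3 = 6(p'(4) - Δ_2) = 30.
Solving: σ_0 = -148/5, σ_1 = 86/5, σ_2 = -106/5, σ_3 = 128/5.
On [3, 4], with p_2(x) = a_2 + b_2·(x - 3) + c_2·(x - 3)² + d_2·(x - 3)³: c_2 = σ_2/2 = -53/5, d_2 = (σ_3 - σ_2)/(6h_2) = 39/5, b_2 = Δ_2 - h_2(2σ_2 + σ_3)/6 = -16/5.

7.8000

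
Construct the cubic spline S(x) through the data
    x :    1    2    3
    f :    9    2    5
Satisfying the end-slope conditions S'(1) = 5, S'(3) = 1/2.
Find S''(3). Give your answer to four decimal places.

Let σ_i = S''(x_i). Step sizes h_i = 1, 1; slopes of the chords Δ_i = (y_(i+1) - y_i)/h_i = -7, 3.
  1·σ_0 + 4·σ_1 + 1·σ_2 = 6(Δ_1 - Δ_0) = 60
Clamped end conditions give two more equations: 2h_0·σ_0 + h_0·σ_1 = 6(Δ_0 - S'(1)) = -72 and h_1·σ_1 + 2h_1·σ_2 = 6(S'(3) - Δ_1) = -15.
Solving: σ_0 = -213/4, σ_1 = 69/2, σ_2 = -99/4.

-24.7500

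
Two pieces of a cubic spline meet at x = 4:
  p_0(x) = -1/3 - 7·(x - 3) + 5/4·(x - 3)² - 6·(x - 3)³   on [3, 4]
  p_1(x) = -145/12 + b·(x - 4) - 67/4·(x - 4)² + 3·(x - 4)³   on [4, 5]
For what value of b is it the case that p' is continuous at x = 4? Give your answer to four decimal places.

p_0'(x) = -7 + 5/2·(x - 3) - 18·(x - 3)², so p_0'(4) = -45/2. On the right, p_1'(4) = b, so b = -45/2.

-22.5000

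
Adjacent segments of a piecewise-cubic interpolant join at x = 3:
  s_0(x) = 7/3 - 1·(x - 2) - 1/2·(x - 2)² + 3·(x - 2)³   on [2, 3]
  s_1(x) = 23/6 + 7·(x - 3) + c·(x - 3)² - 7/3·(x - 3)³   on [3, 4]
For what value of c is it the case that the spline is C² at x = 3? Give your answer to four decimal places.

8.5000

s_0''(x) = -1 + 18·(x - 2), so s_0''(3) = 17. On the right, s_1''(3) = 2c, so c = 17/2.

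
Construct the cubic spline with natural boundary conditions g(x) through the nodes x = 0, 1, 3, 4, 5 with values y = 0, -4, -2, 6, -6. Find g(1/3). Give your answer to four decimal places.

-1.3795

Let m_i = g''(x_i). Step sizes h_i = 1, 2, 1, 1; slopes of the chords Δ_i = (y_(i+1) - y_i)/h_i = -4, 1, 8, -12.
  1·m_0 + 6·m_1 + 2·m_2 = 6(Δ_1 - Δ_0) = 30
  2·m_1 + 6·m_2 + 1·m_3 = 6(Δ_2 - Δ_1) = 42
  1·m_2 + 4·m_3 + 1·m_4 = 6(Δ_3 - Δ_2) = -120
Natural end conditions: m_0 = m_4 = 0.
Solving: m_0 = 0, m_1 = 57/61, m_2 = 744/61, m_3 = -2016/61, m_4 = 0.
On [0, 1], g(x) = 0 - 507/122·x + 0·x² + 19/122·x³.
With x = 1/3: g(1/3) = -2272/1647.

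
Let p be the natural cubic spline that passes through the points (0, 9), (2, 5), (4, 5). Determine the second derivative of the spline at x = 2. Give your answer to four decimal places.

Let M_i = p''(x_i). Step sizes h_i = 2, 2; slopes of the chords Δ_i = (y_(i+1) - y_i)/h_i = -2, 0.
  2·M_0 + 8·M_1 + 2·M_2 = 6(Δ_1 - Δ_0) = 12
Natural end conditions: M_0 = M_2 = 0.
Solving the tridiagonal system: M_0 = 0, M_1 = 3/2, M_2 = 0.

1.5000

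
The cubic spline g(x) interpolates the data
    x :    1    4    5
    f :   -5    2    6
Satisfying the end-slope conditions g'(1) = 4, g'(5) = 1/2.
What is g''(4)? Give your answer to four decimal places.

4.2500

Write σ_i for g''(x_i). With h_i = 3, 1 and divided differences Δ_i = 7/3, 4, the continuity of g' gives the tridiagonal system
  3·σ_0 + 8·σ_1 + 1·σ_2 = 6(Δ_1 - Δ_0) = 10
Clamped end conditions give two more equations: 2h_0·σ_0 + h_0·σ_1 = 6(Δ_0 - g'(1)) = -10 and h_1·σ_1 + 2h_1·σ_2 = 6(g'(5) - Δ_1) = -21.
Solving the tridiagonal system: σ_0 = -91/24, σ_1 = 17/4, σ_2 = -101/8.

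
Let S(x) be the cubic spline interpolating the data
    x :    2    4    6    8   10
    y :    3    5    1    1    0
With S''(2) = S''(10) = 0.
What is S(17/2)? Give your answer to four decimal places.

0.9668

Write M_i for S''(x_i). With h_i = 2, 2, 2, 2 and divided differences Δ_i = 1, -2, 0, -1/2, the continuity of S' gives the tridiagonal system
  2·M_0 + 8·M_1 + 2·M_2 = 6(Δ_1 - Δ_0) = -18
  2·M_1 + 8·M_2 + 2·M_3 = 6(Δ_2 - Δ_1) = 12
  2·M_2 + 8·M_3 + 2·M_4 = 6(Δ_3 - Δ_2) = -3
Natural end conditions: M_0 = M_4 = 0.
Forward elimination and back-substitution give M_0 = 0, M_1 = -321/112, M_2 = 69/28, M_3 = -111/112, M_4 = 0.
On [8, 10], S(x) = 1 + 9/56·(x - 8) - 111/224·(x - 8)² + 37/448·(x - 8)³.
With (x - 8) = 1/2: S(17/2) = 495/512.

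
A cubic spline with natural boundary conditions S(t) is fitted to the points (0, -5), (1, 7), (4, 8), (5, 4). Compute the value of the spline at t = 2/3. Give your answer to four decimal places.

With m_i denoting the second derivative at x_i, h_i = 1, 3, 1, and Δ_i = (y_(i+1) − y_i)/h_i = 12, 1/3, -4:
  1·m_0 + 8·m_1 + 3·m_2 = 6(Δ_1 - Δ_0) = -70
  3·m_1 + 8·m_2 + 1·m_3 = 6(Δ_2 - Δ_1) = -26
Natural end conditions: m_0 = m_3 = 0.
Hence m_0 = 0, m_1 = -482/55, m_2 = 2/55, m_3 = 0.
On [0, 1], S(t) = -5 + 2221/165·t + 0·t² - 241/165·t³.
With t = 2/3: S(2/3) = 3155/891.

3.5410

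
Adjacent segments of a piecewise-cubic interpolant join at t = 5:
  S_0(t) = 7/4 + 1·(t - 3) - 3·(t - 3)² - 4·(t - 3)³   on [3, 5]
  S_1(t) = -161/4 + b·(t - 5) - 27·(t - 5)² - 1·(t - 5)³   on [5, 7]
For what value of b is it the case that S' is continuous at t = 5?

S_0'(t) = 1 - 6·(t - 3) - 12·(t - 3)², so S_0'(5) = -59. On the right, S_1'(5) = b, so b = -59.

-59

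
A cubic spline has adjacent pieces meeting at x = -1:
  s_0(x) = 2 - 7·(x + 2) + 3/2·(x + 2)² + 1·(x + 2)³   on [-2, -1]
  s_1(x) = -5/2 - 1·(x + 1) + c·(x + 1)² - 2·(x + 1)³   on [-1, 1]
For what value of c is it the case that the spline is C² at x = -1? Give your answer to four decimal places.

4.5000

s_0''(x) = 3 + 6·(x + 2), so s_0''(-1) = 9. On the right, s_1''(-1) = 2c, so c = 9/2.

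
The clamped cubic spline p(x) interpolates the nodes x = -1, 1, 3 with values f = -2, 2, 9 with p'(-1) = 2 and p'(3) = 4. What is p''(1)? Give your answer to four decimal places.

With σ_i denoting the second derivative at x_i, h_i = 2, 2, and Δ_i = (y_(i+1) − y_i)/h_i = 2, 7/2:
  2·σ_0 + 8·σ_1 + 2·σ_2 = 6(Δ_1 - Δ_0) = 9
Clamped end conditions give two more equations: 2h_0·σ_0 + h_0·σ_1 = 6(Δ_0 - p'(-1)) = 0 and h_1·σ_1 + 2h_1·σ_2 = 6(p'(3) - Δ_1) = 3.
Solving: σ_0 = -5/8, σ_1 = 5/4, σ_2 = 1/8.

1.2500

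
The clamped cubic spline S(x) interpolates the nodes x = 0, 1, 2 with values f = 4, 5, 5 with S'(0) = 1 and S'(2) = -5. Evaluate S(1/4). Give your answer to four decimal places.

4.2148

With m_i denoting the second derivative at x_i, h_i = 1, 1, and Δ_i = (y_(i+1) − y_i)/h_i = 1, 0:
  1·m_0 + 4·m_1 + 1·m_2 = 6(Δ_1 - Δ_0) = -6
Clamped end conditions give two more equations: 2h_0·m_0 + h_0·m_1 = 6(Δ_0 - S'(0)) = 0 and h_1·m_1 + 2h_1·m_2 = 6(S'(2) - Δ_1) = -30.
Hence m_0 = -3/2, m_1 = 3, m_2 = -33/2.
On [0, 1], S(x) = 4 + 1·x - 3/4·x² + 3/4·x³.
With x = 1/4: S(1/4) = 1079/256.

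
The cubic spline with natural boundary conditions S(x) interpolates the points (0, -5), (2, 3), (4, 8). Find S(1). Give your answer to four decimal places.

-0.7188

Put m_i = S'' at the i-th knot. Here h = (2, 2) and Δ = (4, 5/2), so the interior equations h_(i-1)·m_(i-1) + 2(h_(i-1)+h_i)·m_i + h_i·m_(i+1) = 6(Δ_i − Δ_(i-1)) read
  2·m_0 + 8·m_1 + 2·m_2 = 6(Δ_1 - Δ_0) = -9
Natural end conditions: m_0 = m_2 = 0.
Solving the tridiagonal system: m_0 = 0, m_1 = -9/8, m_2 = 0.
On [0, 2], S(x) = -5 + 35/8·x + 0·x² - 3/32·x³.
With x = 1: S(1) = -23/32.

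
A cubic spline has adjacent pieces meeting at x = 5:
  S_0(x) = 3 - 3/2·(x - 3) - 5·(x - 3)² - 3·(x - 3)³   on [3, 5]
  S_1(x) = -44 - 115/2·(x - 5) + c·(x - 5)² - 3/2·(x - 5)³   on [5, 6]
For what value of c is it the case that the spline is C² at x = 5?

S_0''(x) = -10 - 18·(x - 3), so S_0''(5) = -46. On the right, S_1''(5) = 2c, so c = -23.

-23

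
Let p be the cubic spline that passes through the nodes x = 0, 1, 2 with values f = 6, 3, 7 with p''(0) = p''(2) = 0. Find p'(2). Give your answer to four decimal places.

5.7500

Write σ_i for p''(x_i). With h_i = 1, 1 and divided differences Δ_i = -3, 4, the continuity of p' gives the tridiagonal system
  1·σ_0 + 4·σ_1 + 1·σ_2 = 6(Δ_1 - Δ_0) = 42
Natural end conditions: σ_0 = σ_2 = 0.
Hence σ_0 = 0, σ_1 = 21/2, σ_2 = 0.
On [1, 2], p'(x) = b_1 + 2c_1·(x - 1) + 3d_1·(x - 1)² with b_1 = Δ_1 - h_1(2σ_1 + σ_2)/6 = 1/2, c_1 = σ_1/2 = 21/4, d_1 = (σ_2 - σ_1)/(6h_1) = -7/4. So p'(2) = 23/4.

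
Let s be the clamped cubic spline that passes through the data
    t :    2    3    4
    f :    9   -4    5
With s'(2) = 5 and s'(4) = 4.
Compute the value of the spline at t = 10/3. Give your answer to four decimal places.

-2.7407

Put m_i = s'' at the i-th knot. Here h = (1, 1) and Δ = (-13, 9), so the interior equations h_(i-1)·m_(i-1) + 2(h_(i-1)+h_i)·m_i + h_i·m_(i+1) = 6(Δ_i − Δ_(i-1)) read
  1·m_0 + 4·m_1 + 1·m_2 = 6(Δ_1 - Δ_0) = 132
Clamped end conditions give two more equations: 2h_0·m_0 + h_0·m_1 = 6(Δ_0 - s'(2)) = -108 and h_1·m_1 + 2h_1·m_2 = 6(s'(4) - Δ_1) = -30.
Forward elimination and back-substitution give m_0 = -175/2, m_1 = 67, m_2 = -97/2.
On [3, 4], s(t) = -4 - 21/4·(t - 3) + 67/2·(t - 3)² - 77/4·(t - 3)³.
With (t - 3) = 1/3: s(10/3) = -74/27.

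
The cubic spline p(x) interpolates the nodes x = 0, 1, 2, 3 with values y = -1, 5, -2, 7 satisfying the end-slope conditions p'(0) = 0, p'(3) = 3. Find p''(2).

Let m_i = p''(x_i). Step sizes h_i = 1, 1, 1; slopes of the chords Δ_i = (y_(i+1) - y_i)/h_i = 6, -7, 9.
  1·m_0 + 4·m_1 + 1·m_2 = 6(Δ_1 - Δ_0) = -78
  1·m_1 + 4·m_2 + 1·m_3 = 6(Δ_2 - Δ_1) = 96
Clamped end conditions give two more equations: 2h_0·m_0 + h_0·m_1 = 6(Δ_0 - p'(0)) = 36 and h_2·m_2 + 2h_2·m_3 = 6(p'(3) - Δ_2) = -36.
Solving: m_0 = 38, m_1 = -40, m_2 = 44, m_3 = -40.

44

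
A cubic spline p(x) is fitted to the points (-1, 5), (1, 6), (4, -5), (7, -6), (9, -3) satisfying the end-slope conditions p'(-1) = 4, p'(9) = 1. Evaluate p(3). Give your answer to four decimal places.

-1.4593

Put m_i = p'' at the i-th knot. Here h = (2, 3, 3, 2) and Δ = (1/2, -11/3, -1/3, 3/2), so the interior equations h_(i-1)·m_(i-1) + 2(h_(i-1)+h_i)·m_i + h_i·m_(i+1) = 6(Δ_i − Δ_(i-1)) read
  2·m_0 + 10·m_1 + 3·m_2 = 6(Δ_1 - Δ_0) = -25
  3·m_1 + 12·m_2 + 3·m_3 = 6(Δ_2 - Δ_1) = 20
  3·m_2 + 10·m_3 + 2·m_4 = 6(Δ_3 - Δ_2) = 11
Clamped end conditions give two more equations: 2h_0·m_0 + h_0·m_1 = 6(Δ_0 - p'(-1)) = -21 and h_3·m_3 + 2h_3·m_4 = 6(p'(9) - Δ_3) = -3.
Hence m_0 = -41/10, m_1 = -23/10, m_2 = 31/15, m_3 = 7/10, m_4 = -11/10.
On [1, 4], p(x) = 6 - 12/5·(x - 1) - 23/20·(x - 1)² + 131/540·(x - 1)³.
With (x - 1) = 2: p(3) = -197/135.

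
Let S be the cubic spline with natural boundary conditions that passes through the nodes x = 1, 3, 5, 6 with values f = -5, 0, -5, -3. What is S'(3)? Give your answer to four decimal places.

Put M_i = S'' at the i-th knot. Here h = (2, 2, 1) and Δ = (5/2, -5/2, 2), so the interior equations h_(i-1)·M_(i-1) + 2(h_(i-1)+h_i)·M_i + h_i·M_(i+1) = 6(Δ_i − Δ_(i-1)) read
  2·M_0 + 8·M_1 + 2·M_2 = 6(Δ_1 - Δ_0) = -30
  2·M_1 + 6·M_2 + 1·M_3 = 6(Δ_2 - Δ_1) = 27
Natural end conditions: M_0 = M_3 = 0.
Solving: M_0 = 0, M_1 = -117/22, M_2 = 69/11, M_3 = 0.
On [3, 5], S'(x) = b_1 + 2c_1·(x - 3) + 3d_1·(x - 3)² with b_1 = Δ_1 - h_1(2M_1 + M_2)/6 = -23/22, c_1 = M_1/2 = -117/44, d_1 = (M_2 - M_1)/(6h_1) = 85/88. So S'(3) = -23/22.

-1.0455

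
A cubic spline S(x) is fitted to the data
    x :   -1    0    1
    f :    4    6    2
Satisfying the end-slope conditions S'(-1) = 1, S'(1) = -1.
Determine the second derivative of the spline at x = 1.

Write M_i for S''(x_i). With h_i = 1, 1 and divided differences Δ_i = 2, -4, the continuity of S' gives the tridiagonal system
  1·M_0 + 4·M_1 + 1·M_2 = 6(Δ_1 - Δ_0) = -36
Clamped end conditions give two more equations: 2h_0·M_0 + h_0·M_1 = 6(Δ_0 - S'(-1)) = 6 and h_1·M_1 + 2h_1·M_2 = 6(S'(1) - Δ_1) = 18.
Solving the tridiagonal system: M_0 = 11, M_1 = -16, M_2 = 17.

17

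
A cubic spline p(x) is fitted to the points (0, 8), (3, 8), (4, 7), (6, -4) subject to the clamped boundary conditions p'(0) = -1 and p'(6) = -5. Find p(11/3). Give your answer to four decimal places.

Let m_i = p''(x_i). Step sizes h_i = 3, 1, 2; slopes of the chords Δ_i = (y_(i+1) - y_i)/h_i = 0, -1, -11/2.
  3·m_0 + 8·m_1 + 1·m_2 = 6(Δ_1 - Δ_0) = -6
  1·m_1 + 6·m_2 + 2·m_3 = 6(Δ_2 - Δ_1) = -27
Clamped end conditions give two more equations: 2h_0·m_0 + h_0·m_1 = 6(Δ_0 - p'(0)) = 6 and h_2·m_2 + 2h_2·m_3 = 6(p'(6) - Δ_2) = 3.
Solving the tridiagonal system: m_0 = 53/42, m_1 = -11/21, m_2 = -235/42, m_3 = 149/42.
On [3, 4], p(x) = 8 + 3/28·(x - 3) - 11/42·(x - 3)² - 71/84·(x - 3)³.
With (x - 3) = 2/3: p(11/3) = 8737/1134.

7.7046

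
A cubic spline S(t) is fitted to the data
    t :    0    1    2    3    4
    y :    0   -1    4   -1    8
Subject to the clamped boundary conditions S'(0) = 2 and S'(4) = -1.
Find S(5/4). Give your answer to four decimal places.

0.2676

Write M_i for S''(x_i). With h_i = 1, 1, 1, 1 and divided differences Δ_i = -1, 5, -5, 9, the continuity of S' gives the tridiagonal system
  1·M_0 + 4·M_1 + 1·M_2 = 6(Δ_1 - Δ_0) = 36
  1·M_1 + 4·M_2 + 1·M_3 = 6(Δ_2 - Δ_1) = -60
  1·M_2 + 4·M_3 + 1·M_4 = 6(Δ_3 - Δ_2) = 84
Clamped end conditions give two more equations: 2h_0·M_0 + h_0·M_1 = 6(Δ_0 - S'(0)) = -18 and h_3·M_3 + 2h_3·M_4 = 6(S'(4) - Δ_3) = -60.
Solving: M_0 = -555/28, M_1 = 303/14, M_2 = -123/4, M_3 = 579/14, M_4 = -1419/28.
On [1, 2], S(t) = -1 + 163/56·(t - 1) + 303/28·(t - 1)² - 489/56·(t - 1)³.
With (t - 1) = 1/4: S(5/4) = 137/512.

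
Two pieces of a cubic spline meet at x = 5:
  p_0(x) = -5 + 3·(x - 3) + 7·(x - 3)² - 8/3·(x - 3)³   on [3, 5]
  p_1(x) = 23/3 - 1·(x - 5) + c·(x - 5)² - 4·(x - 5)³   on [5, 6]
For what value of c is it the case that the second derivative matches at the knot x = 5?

p_0''(x) = 14 - 16·(x - 3), so p_0''(5) = -18. On the right, p_1''(5) = 2c, so c = -9.

-9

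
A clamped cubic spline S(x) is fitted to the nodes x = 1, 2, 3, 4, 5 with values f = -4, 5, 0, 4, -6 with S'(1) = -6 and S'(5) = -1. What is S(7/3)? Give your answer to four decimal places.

4.4735

Let M_i = S''(x_i). Step sizes h_i = 1, 1, 1, 1; slopes of the chords Δ_i = (y_(i+1) - y_i)/h_i = 9, -5, 4, -10.
  1·M_0 + 4·M_1 + 1·M_2 = 6(Δ_1 - Δ_0) = -84
  1·M_1 + 4·M_2 + 1·M_3 = 6(Δ_2 - Δ_1) = 54
  1·M_2 + 4·M_3 + 1·M_4 = 6(Δ_3 - Δ_2) = -84
Clamped end conditions give two more equations: 2h_0·M_0 + h_0·M_1 = 6(Δ_0 - S'(1)) = 90 and h_3·M_3 + 2h_3·M_4 = 6(S'(5) - Δ_3) = 54.
Forward elimination and back-substitution give M_0 = 1919/28, M_1 = -659/14, M_2 = 143/4, M_3 = -587/14, M_4 = 1343/28.
On [2, 3], S(x) = 5 + 265/56·(x - 2) - 659/28·(x - 2)² + 773/56·(x - 2)³.
With (x - 2) = 1/3: S(7/3) = 1691/378.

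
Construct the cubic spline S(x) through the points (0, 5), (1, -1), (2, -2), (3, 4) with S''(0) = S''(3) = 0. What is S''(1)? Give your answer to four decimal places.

Let m_i = S''(x_i). Step sizes h_i = 1, 1, 1; slopes of the chords Δ_i = (y_(i+1) - y_i)/h_i = -6, -1, 6.
  1·m_0 + 4·m_1 + 1·m_2 = 6(Δ_1 - Δ_0) = 30
  1·m_1 + 4·m_2 + 1·m_3 = 6(Δ_2 - Δ_1) = 42
Natural end conditions: m_0 = m_3 = 0.
Forward elimination and back-substitution give m_0 = 0, m_1 = 26/5, m_2 = 46/5, m_3 = 0.

5.2000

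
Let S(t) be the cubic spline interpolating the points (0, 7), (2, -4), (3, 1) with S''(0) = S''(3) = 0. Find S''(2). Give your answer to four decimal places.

Write M_i for S''(x_i). With h_i = 2, 1 and divided differences Δ_i = -11/2, 5, the continuity of S' gives the tridiagonal system
  2·M_0 + 6·M_1 + 1·M_2 = 6(Δ_1 - Δ_0) = 63
Natural end conditions: M_0 = M_2 = 0.
Forward elimination and back-substitution give M_0 = 0, M_1 = 21/2, M_2 = 0.

10.5000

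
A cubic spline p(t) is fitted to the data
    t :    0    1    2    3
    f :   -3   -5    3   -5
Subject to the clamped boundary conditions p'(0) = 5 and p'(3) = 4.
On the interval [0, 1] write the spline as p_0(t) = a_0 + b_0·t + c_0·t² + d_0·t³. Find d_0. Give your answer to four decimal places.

12.7333

With m_i denoting the second derivative at x_i, h_i = 1, 1, 1, and Δ_i = (y_(i+1) − y_i)/h_i = -2, 8, -8:
  1·m_0 + 4·m_1 + 1·m_2 = 6(Δ_1 - Δ_0) = 60
  1·m_1 + 4·m_2 + 1·m_3 = 6(Δ_2 - Δ_1) = -96
Clamped end conditions give two more equations: 2h_0·m_0 + h_0·m_1 = 6(Δ_0 - p'(0)) = -42 and h_2·m_2 + 2h_2·m_3 = 6(p'(3) - Δ_2) = 72.
Forward elimination and back-substitution give m_0 = -592/15, m_1 = 554/15, m_2 = -724/15, m_3 = 902/15.
On [0, 1], with p_0(t) = a_0 + b_0·t + c_0·t² + d_0·t³: c_0 = m_0/2 = -296/15, d_0 = (m_1 - m_0)/(6h_0) = 191/15, b_0 = Δ_0 - h_0(2m_0 + m_1)/6 = 5.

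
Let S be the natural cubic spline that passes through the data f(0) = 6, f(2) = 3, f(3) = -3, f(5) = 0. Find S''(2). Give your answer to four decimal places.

Let m_i = S''(x_i). Step sizes h_i = 2, 1, 2; slopes of the chords Δ_i = (y_(i+1) - y_i)/h_i = -3/2, -6, 3/2.
  2·m_0 + 6·m_1 + 1·m_2 = 6(Δ_1 - Δ_0) = -27
  1·m_1 + 6·m_2 + 2·m_3 = 6(Δ_2 - Δ_1) = 45
Natural end conditions: m_0 = m_3 = 0.
Forward elimination and back-substitution give m_0 = 0, m_1 = -207/35, m_2 = 297/35, m_3 = 0.

-5.9143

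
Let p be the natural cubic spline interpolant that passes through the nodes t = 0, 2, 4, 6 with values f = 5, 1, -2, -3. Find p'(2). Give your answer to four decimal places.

-1.8667

Put σ_i = p'' at the i-th knot. Here h = (2, 2, 2) and Δ = (-2, -3/2, -1/2), so the interior equations h_(i-1)·σ_(i-1) + 2(h_(i-1)+h_i)·σ_i + h_i·σ_(i+1) = 6(Δ_i − Δ_(i-1)) read
  2·σ_0 + 8·σ_1 + 2·σ_2 = 6(Δ_1 - Δ_0) = 3
  2·σ_1 + 8·σ_2 + 2·σ_3 = 6(Δ_2 - Δ_1) = 6
Natural end conditions: σ_0 = σ_3 = 0.
Solving: σ_0 = 0, σ_1 = 1/5, σ_2 = 7/10, σ_3 = 0.
On [2, 4], p'(t) = b_1 + 2c_1·(t - 2) + 3d_1·(t - 2)² with b_1 = Δ_1 - h_1(2σ_1 + σ_2)/6 = -28/15, c_1 = σ_1/2 = 1/10, d_1 = (σ_2 - σ_1)/(6h_1) = 1/24. So p'(2) = -28/15.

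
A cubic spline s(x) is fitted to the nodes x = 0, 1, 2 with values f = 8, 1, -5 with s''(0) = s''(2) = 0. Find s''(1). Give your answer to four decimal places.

Write M_i for s''(x_i). With h_i = 1, 1 and divided differences Δ_i = -7, -6, the continuity of s' gives the tridiagonal system
  1·M_0 + 4·M_1 + 1·M_2 = 6(Δ_1 - Δ_0) = 6
Natural end conditions: M_0 = M_2 = 0.
Solving: M_0 = 0, M_1 = 3/2, M_2 = 0.

1.5000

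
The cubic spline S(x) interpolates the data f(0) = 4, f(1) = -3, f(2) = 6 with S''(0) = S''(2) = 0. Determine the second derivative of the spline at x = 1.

With M_i denoting the second derivative at x_i, h_i = 1, 1, and Δ_i = (y_(i+1) − y_i)/h_i = -7, 9:
  1·M_0 + 4·M_1 + 1·M_2 = 6(Δ_1 - Δ_0) = 96
Natural end conditions: M_0 = M_2 = 0.
Solving the tridiagonal system: M_0 = 0, M_1 = 24, M_2 = 0.

24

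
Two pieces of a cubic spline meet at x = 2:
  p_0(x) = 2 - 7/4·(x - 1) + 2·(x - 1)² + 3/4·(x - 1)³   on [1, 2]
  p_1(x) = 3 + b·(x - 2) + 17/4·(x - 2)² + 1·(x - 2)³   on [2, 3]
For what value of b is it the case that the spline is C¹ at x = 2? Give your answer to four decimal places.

4.5000

p_0'(x) = -7/4 + 4·(x - 1) + 9/4·(x - 1)², so p_0'(2) = 9/2. On the right, p_1'(2) = b, so b = 9/2.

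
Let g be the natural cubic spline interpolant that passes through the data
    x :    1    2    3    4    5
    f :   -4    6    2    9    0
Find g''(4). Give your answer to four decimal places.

-31.9286

With σ_i denoting the second derivative at x_i, h_i = 1, 1, 1, 1, and Δ_i = (y_(i+1) − y_i)/h_i = 10, -4, 7, -9:
  1·σ_0 + 4·σ_1 + 1·σ_2 = 6(Δ_1 - Δ_0) = -84
  1·σ_1 + 4·σ_2 + 1·σ_3 = 6(Δ_2 - Δ_1) = 66
  1·σ_2 + 4·σ_3 + 1·σ_4 = 6(Δ_3 - Δ_2) = -96
Natural end conditions: σ_0 = σ_4 = 0.
Solving: σ_0 = 0, σ_1 = -405/14, σ_2 = 222/7, σ_3 = -447/14, σ_4 = 0.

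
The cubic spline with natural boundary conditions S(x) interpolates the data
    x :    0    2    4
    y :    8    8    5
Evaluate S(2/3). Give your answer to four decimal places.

8.2222

Put M_i = S'' at the i-th knot. Here h = (2, 2) and Δ = (0, -3/2), so the interior equations h_(i-1)·M_(i-1) + 2(h_(i-1)+h_i)·M_i + h_i·M_(i+1) = 6(Δ_i − Δ_(i-1)) read
  2·M_0 + 8·M_1 + 2·M_2 = 6(Δ_1 - Δ_0) = -9
Natural end conditions: M_0 = M_2 = 0.
Solving the tridiagonal system: M_0 = 0, M_1 = -9/8, M_2 = 0.
On [0, 2], S(x) = 8 + 3/8·x + 0·x² - 3/32·x³.
With x = 2/3: S(2/3) = 74/9.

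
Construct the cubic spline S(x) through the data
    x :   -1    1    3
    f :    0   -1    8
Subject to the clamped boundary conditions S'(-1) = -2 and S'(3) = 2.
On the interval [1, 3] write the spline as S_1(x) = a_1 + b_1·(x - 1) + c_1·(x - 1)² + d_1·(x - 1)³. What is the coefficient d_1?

With M_i denoting the second derivative at x_i, h_i = 2, 2, and Δ_i = (y_(i+1) − y_i)/h_i = -1/2, 9/2:
  2·M_0 + 8·M_1 + 2·M_2 = 6(Δ_1 - Δ_0) = 30
Clamped end conditions give two more equations: 2h_0·M_0 + h_0·M_1 = 6(Δ_0 - S'(-1)) = 9 and h_1·M_1 + 2h_1·M_2 = 6(S'(3) - Δ_1) = -15.
Solving the tridiagonal system: M_0 = -1/2, M_1 = 11/2, M_2 = -13/2.
On [1, 3], with S_1(x) = a_1 + b_1·(x - 1) + c_1·(x - 1)² + d_1·(x - 1)³: c_1 = M_1/2 = 11/4, d_1 = (M_2 - M_1)/(6h_1) = -1, b_1 = Δ_1 - h_1(2M_1 + M_2)/6 = 3.

-1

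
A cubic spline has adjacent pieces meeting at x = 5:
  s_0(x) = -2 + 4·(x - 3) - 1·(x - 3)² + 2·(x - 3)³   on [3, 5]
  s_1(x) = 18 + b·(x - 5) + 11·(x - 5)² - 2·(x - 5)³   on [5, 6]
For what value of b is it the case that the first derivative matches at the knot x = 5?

s_0'(x) = 4 - 2·(x - 3) + 6·(x - 3)², so s_0'(5) = 24. On the right, s_1'(5) = b, so b = 24.

24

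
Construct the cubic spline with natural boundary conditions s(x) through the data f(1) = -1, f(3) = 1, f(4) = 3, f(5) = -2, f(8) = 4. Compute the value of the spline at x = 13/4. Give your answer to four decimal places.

1.8350

Write σ_i for s''(x_i). With h_i = 2, 1, 1, 3 and divided differences Δ_i = 1, 2, -5, 2, the continuity of s' gives the tridiagonal system
  2·σ_0 + 6·σ_1 + 1·σ_2 = 6(Δ_1 - Δ_0) = 6
  1·σ_1 + 4·σ_2 + 1·σ_3 = 6(Δ_2 - Δ_1) = -42
  1·σ_2 + 8·σ_3 + 3·σ_4 = 6(Δ_3 - Δ_2) = 42
Natural end conditions: σ_0 = σ_4 = 0.
Hence σ_0 = 0, σ_1 = 282/89, σ_2 = -1158/89, σ_3 = 612/89, σ_4 = 0.
On [3, 4], s(x) = 1 + 277/89·(x - 3) + 141/89·(x - 3)² - 240/89·(x - 3)³.
With (x - 3) = 1/4: s(13/4) = 2613/1424.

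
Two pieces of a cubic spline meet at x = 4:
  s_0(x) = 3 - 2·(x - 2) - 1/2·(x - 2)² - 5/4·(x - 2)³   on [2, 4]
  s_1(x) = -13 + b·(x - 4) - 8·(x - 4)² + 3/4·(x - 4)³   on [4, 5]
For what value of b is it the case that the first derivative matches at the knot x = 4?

s_0'(x) = -2 - 1·(x - 2) - 15/4·(x - 2)², so s_0'(4) = -19. On the right, s_1'(4) = b, so b = -19.

-19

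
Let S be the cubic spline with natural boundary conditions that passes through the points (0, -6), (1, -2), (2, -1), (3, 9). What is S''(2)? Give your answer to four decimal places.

Let M_i = S''(x_i). Step sizes h_i = 1, 1, 1; slopes of the chords Δ_i = (y_(i+1) - y_i)/h_i = 4, 1, 10.
  1·M_0 + 4·M_1 + 1·M_2 = 6(Δ_1 - Δ_0) = -18
  1·M_1 + 4·M_2 + 1·M_3 = 6(Δ_2 - Δ_1) = 54
Natural end conditions: M_0 = M_3 = 0.
Solving the tridiagonal system: M_0 = 0, M_1 = -42/5, M_2 = 78/5, M_3 = 0.

15.6000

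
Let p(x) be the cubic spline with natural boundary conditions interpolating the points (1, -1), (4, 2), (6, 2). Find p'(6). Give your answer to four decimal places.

-0.2000

Put M_i = p'' at the i-th knot. Here h = (3, 2) and Δ = (1, 0), so the interior equations h_(i-1)·M_(i-1) + 2(h_(i-1)+h_i)·M_i + h_i·M_(i+1) = 6(Δ_i − Δ_(i-1)) read
  3·M_0 + 10·M_1 + 2·M_2 = 6(Δ_1 - Δ_0) = -6
Natural end conditions: M_0 = M_2 = 0.
Hence M_0 = 0, M_1 = -3/5, M_2 = 0.
On [4, 6], p'(x) = b_1 + 2c_1·(x - 4) + 3d_1·(x - 4)² with b_1 = Δ_1 - h_1(2M_1 + M_2)/6 = 2/5, c_1 = M_1/2 = -3/10, d_1 = (M_2 - M_1)/(6h_1) = 1/20. So p'(6) = -1/5.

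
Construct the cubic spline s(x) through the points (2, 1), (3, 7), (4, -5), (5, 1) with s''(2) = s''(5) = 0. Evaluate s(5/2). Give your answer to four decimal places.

Write M_i for s''(x_i). With h_i = 1, 1, 1 and divided differences Δ_i = 6, -12, 6, the continuity of s' gives the tridiagonal system
  1·M_0 + 4·M_1 + 1·M_2 = 6(Δ_1 - Δ_0) = -108
  1·M_1 + 4·M_2 + 1·M_3 = 6(Δ_2 - Δ_1) = 108
Natural end conditions: M_0 = M_3 = 0.
Forward elimination and back-substitution give M_0 = 0, M_1 = -36, M_2 = 36, M_3 = 0.
On [2, 3], s(x) = 1 + 12·(x - 2) + 0·(x - 2)² - 6·(x - 2)³.
With (x - 2) = 1/2: s(5/2) = 25/4.

6.2500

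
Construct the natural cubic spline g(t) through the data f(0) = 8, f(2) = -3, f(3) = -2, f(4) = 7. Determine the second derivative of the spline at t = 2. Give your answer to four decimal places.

Put m_i = g'' at the i-th knot. Here h = (2, 1, 1) and Δ = (-11/2, 1, 9), so the interior equations h_(i-1)·m_(i-1) + 2(h_(i-1)+h_i)·m_i + h_i·m_(i+1) = 6(Δ_i − Δ_(i-1)) read
  2·m_0 + 6·m_1 + 1·m_2 = 6(Δ_1 - Δ_0) = 39
  1·m_1 + 4·m_2 + 1·m_3 = 6(Δ_2 - Δ_1) = 48
Natural end conditions: m_0 = m_3 = 0.
Forward elimination and back-substitution give m_0 = 0, m_1 = 108/23, m_2 = 249/23, m_3 = 0.

4.6957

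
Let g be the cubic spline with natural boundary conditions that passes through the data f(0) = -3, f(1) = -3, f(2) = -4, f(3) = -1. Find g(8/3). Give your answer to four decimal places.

-2.3358

Write M_i for g''(x_i). With h_i = 1, 1, 1 and divided differences Δ_i = 0, -1, 3, the continuity of g' gives the tridiagonal system
  1·M_0 + 4·M_1 + 1·M_2 = 6(Δ_1 - Δ_0) = -6
  1·M_1 + 4·M_2 + 1·M_3 = 6(Δ_2 - Δ_1) = 24
Natural end conditions: M_0 = M_3 = 0.
Solving the tridiagonal system: M_0 = 0, M_1 = -16/5, M_2 = 34/5, M_3 = 0.
On [2, 3], g(x) = -4 + 11/15·(x - 2) + 17/5·(x - 2)² - 17/15·(x - 2)³.
With (x - 2) = 2/3: g(8/3) = -946/405.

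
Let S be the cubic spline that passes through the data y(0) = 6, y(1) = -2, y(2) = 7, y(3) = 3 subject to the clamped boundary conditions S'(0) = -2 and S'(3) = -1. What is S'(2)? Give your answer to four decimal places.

Write σ_i for S''(x_i). With h_i = 1, 1, 1 and divided differences Δ_i = -8, 9, -4, the continuity of S' gives the tridiagonal system
  1·σ_0 + 4·σ_1 + 1·σ_2 = 6(Δ_1 - Δ_0) = 102
  1·σ_1 + 4·σ_2 + 1·σ_3 = 6(Δ_2 - Δ_1) = -78
Clamped end conditions give two more equations: 2h_0·σ_0 + h_0·σ_1 = 6(Δ_0 - S'(0)) = -36 and h_2·σ_2 + 2h_2·σ_3 = 6(S'(3) - Δ_2) = 18.
Forward elimination and back-substitution give σ_0 = -608/15, σ_1 = 676/15, σ_2 = -566/15, σ_3 = 418/15.
On [2, 3], S'(t) = b_2 + 2c_2·(t - 2) + 3d_2·(t - 2)² with b_2 = Δ_2 - h_2(2σ_2 + σ_3)/6 = 59/15, c_2 = σ_2/2 = -283/15, d_2 = (σ_3 - σ_2)/(6h_2) = 164/15. So S'(2) = 59/15.

3.9333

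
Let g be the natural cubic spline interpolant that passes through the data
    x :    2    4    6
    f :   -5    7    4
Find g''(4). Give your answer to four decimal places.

-5.6250

Write M_i for g''(x_i). With h_i = 2, 2 and divided differences Δ_i = 6, -3/2, the continuity of g' gives the tridiagonal system
  2·M_0 + 8·M_1 + 2·M_2 = 6(Δ_1 - Δ_0) = -45
Natural end conditions: M_0 = M_2 = 0.
Hence M_0 = 0, M_1 = -45/8, M_2 = 0.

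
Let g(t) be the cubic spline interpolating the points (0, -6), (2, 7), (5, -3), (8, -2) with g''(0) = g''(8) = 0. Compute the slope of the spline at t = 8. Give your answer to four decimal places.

2.1216

Let M_i = g''(x_i). Step sizes h_i = 2, 3, 3; slopes of the chords Δ_i = (y_(i+1) - y_i)/h_i = 13/2, -10/3, 1/3.
  2·M_0 + 10·M_1 + 3·M_2 = 6(Δ_1 - Δ_0) = -59
  3·M_1 + 12·M_2 + 3·M_3 = 6(Δ_2 - Δ_1) = 22
Natural end conditions: M_0 = M_3 = 0.
Forward elimination and back-substitution give M_0 = 0, M_1 = -258/37, M_2 = 397/111, M_3 = 0.
On [5, 8], g'(t) = b_2 + 2c_2·(t - 5) + 3d_2·(t - 5)² with b_2 = Δ_2 - h_2(2M_2 + M_3)/6 = -120/37, c_2 = M_2/2 = 397/222, d_2 = (M_3 - M_2)/(6h_2) = -397/1998. So g'(8) = 157/74.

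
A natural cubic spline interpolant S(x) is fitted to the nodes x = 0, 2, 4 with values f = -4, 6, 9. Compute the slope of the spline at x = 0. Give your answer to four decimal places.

With M_i denoting the second derivative at x_i, h_i = 2, 2, and Δ_i = (y_(i+1) − y_i)/h_i = 5, 3/2:
  2·M_0 + 8·M_1 + 2·M_2 = 6(Δ_1 - Δ_0) = -21
Natural end conditions: M_0 = M_2 = 0.
Solving: M_0 = 0, M_1 = -21/8, M_2 = 0.
On [0, 2], S'(x) = b_0 + 2c_0·x + 3d_0·x² with b_0 = Δ_0 - h_0(2M_0 + M_1)/6 = 47/8, c_0 = M_0/2 = 0, d_0 = (M_1 - M_0)/(6h_0) = -7/32. So S'(0) = 47/8.

5.8750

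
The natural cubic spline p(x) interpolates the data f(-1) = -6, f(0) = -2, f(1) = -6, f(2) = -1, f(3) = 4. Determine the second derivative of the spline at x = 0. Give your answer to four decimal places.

Let σ_i = p''(x_i). Step sizes h_i = 1, 1, 1, 1; slopes of the chords Δ_i = (y_(i+1) - y_i)/h_i = 4, -4, 5, 5.
  1·σ_0 + 4·σ_1 + 1·σ_2 = 6(Δ_1 - Δ_0) = -48
  1·σ_1 + 4·σ_2 + 1·σ_3 = 6(Δ_2 - Δ_1) = 54
  1·σ_2 + 4·σ_3 + 1·σ_4 = 6(Δ_3 - Δ_2) = 0
Natural end conditions: σ_0 = σ_4 = 0.
Hence σ_0 = 0, σ_1 = -117/7, σ_2 = 132/7, σ_3 = -33/7, σ_4 = 0.

-16.7143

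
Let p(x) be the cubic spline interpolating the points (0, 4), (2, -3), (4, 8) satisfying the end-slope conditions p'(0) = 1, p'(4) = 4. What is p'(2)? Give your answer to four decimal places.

Let m_i = p''(x_i). Step sizes h_i = 2, 2; slopes of the chords Δ_i = (y_(i+1) - y_i)/h_i = -7/2, 11/2.
  2·m_0 + 8·m_1 + 2·m_2 = 6(Δ_1 - Δ_0) = 54
Clamped end conditions give two more equations: 2h_0·m_0 + h_0·m_1 = 6(Δ_0 - p'(0)) = -27 and h_1·m_1 + 2h_1·m_2 = 6(p'(4) - Δ_1) = -9.
Solving the tridiagonal system: m_0 = -51/4, m_1 = 12, m_2 = -33/4.
On [2, 4], p'(x) = b_1 + 2c_1·(x - 2) + 3d_1·(x - 2)² with b_1 = Δ_1 - h_1(2m_1 + m_2)/6 = 1/4, c_1 = m_1/2 = 6, d_1 = (m_2 - m_1)/(6h_1) = -27/16. So p'(2) = 1/4.

0.2500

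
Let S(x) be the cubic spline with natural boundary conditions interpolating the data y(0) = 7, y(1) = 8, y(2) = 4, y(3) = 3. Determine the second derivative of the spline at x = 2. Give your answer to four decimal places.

6.8000

Let M_i = S''(x_i). Step sizes h_i = 1, 1, 1; slopes of the chords Δ_i = (y_(i+1) - y_i)/h_i = 1, -4, -1.
  1·M_0 + 4·M_1 + 1·M_2 = 6(Δ_1 - Δ_0) = -30
  1·M_1 + 4·M_2 + 1·M_3 = 6(Δ_2 - Δ_1) = 18
Natural end conditions: M_0 = M_3 = 0.
Forward elimination and back-substitution give M_0 = 0, M_1 = -46/5, M_2 = 34/5, M_3 = 0.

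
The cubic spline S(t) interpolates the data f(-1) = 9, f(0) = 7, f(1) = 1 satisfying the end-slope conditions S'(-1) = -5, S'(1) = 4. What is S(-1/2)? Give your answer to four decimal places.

Write σ_i for S''(x_i). With h_i = 1, 1 and divided differences Δ_i = -2, -6, the continuity of S' gives the tridiagonal system
  1·σ_0 + 4·σ_1 + 1·σ_2 = 6(Δ_1 - Δ_0) = -24
Clamped end conditions give two more equations: 2h_0·σ_0 + h_0·σ_1 = 6(Δ_0 - S'(-1)) = 18 and h_1·σ_1 + 2h_1·σ_2 = 6(S'(1) - Δ_1) = 60.
Solving the tridiagonal system: σ_0 = 39/2, σ_1 = -21, σ_2 = 81/2.
On [-1, 0], S(t) = 9 - 5·(t + 1) + 39/4·(t + 1)² - 27/4·(t + 1)³.
With (t + 1) = 1/2: S(-1/2) = 259/32.

8.0938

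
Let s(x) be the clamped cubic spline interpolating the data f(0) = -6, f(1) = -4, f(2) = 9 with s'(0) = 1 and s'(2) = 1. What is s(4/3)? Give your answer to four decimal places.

0.8889

With σ_i denoting the second derivative at x_i, h_i = 1, 1, and Δ_i = (y_(i+1) − y_i)/h_i = 2, 13:
  1·σ_0 + 4·σ_1 + 1·σ_2 = 6(Δ_1 - Δ_0) = 66
Clamped end conditions give two more equations: 2h_0·σ_0 + h_0·σ_1 = 6(Δ_0 - s'(0)) = 6 and h_1·σ_1 + 2h_1·σ_2 = 6(s'(2) - Δ_1) = -72.
Hence σ_0 = -27/2, σ_1 = 33, σ_2 = -105/2.
On [1, 2], s(x) = -4 + 43/4·(x - 1) + 33/2·(x - 1)² - 57/4·(x - 1)³.
With (x - 1) = 1/3: s(4/3) = 8/9.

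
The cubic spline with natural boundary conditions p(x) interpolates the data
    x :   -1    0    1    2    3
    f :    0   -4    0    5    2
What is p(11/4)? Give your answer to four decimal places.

With σ_i denoting the second derivative at x_i, h_i = 1, 1, 1, 1, and Δ_i = (y_(i+1) − y_i)/h_i = -4, 4, 5, -3:
  1·σ_0 + 4·σ_1 + 1·σ_2 = 6(Δ_1 - Δ_0) = 48
  1·σ_1 + 4·σ_2 + 1·σ_3 = 6(Δ_2 - Δ_1) = 6
  1·σ_2 + 4·σ_3 + 1·σ_4 = 6(Δ_3 - Δ_2) = -48
Natural end conditions: σ_0 = σ_4 = 0.
Solving: σ_0 = 0, σ_1 = 81/7, σ_2 = 12/7, σ_3 = -87/7, σ_4 = 0.
On [2, 3], p(x) = 5 + 8/7·(x - 2) - 87/14·(x - 2)² + 29/14·(x - 2)³.
With (x - 2) = 3/4: p(11/4) = 2899/896.

3.2355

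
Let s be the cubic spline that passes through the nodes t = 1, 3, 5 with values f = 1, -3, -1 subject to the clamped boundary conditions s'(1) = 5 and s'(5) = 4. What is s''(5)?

Write M_i for s''(x_i). With h_i = 2, 2 and divided differences Δ_i = -2, 1, the continuity of s' gives the tridiagonal system
  2·M_0 + 8·M_1 + 2·M_2 = 6(Δ_1 - Δ_0) = 18
Clamped end conditions give two more equations: 2h_0·M_0 + h_0·M_1 = 6(Δ_0 - s'(1)) = -42 and h_1·M_1 + 2h_1·M_2 = 6(s'(5) - Δ_1) = 18.
Solving: M_0 = -13, M_1 = 5, M_2 = 2.

2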